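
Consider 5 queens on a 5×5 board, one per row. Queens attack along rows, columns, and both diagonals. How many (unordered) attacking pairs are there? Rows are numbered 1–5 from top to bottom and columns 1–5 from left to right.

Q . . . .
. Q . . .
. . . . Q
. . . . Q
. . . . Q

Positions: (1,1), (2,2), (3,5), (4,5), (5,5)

6

Same column: (3,5)–(4,5) (column 5); (3,5)–(5,5) (column 5); (4,5)–(5,5) (column 5).
Same diagonal: (1,1)–(2,2) (|1−2| = |1−2| = 1); (1,1)–(5,5) (|1−5| = |1−5| = 4); (2,2)–(5,5) (|2−5| = |2−5| = 3).
Total attacking pairs: 6.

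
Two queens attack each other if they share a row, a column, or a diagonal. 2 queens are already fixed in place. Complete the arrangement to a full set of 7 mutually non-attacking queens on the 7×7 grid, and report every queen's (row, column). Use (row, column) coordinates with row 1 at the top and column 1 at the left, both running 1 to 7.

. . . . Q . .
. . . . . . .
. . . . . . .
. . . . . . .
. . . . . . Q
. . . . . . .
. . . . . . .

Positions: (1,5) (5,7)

Row 2: attacked by (1,5)→{4,5,6}; (5,7)→{4,7}. Safe: 1, 2, 3. Place at column 2.
Row 3: attacked by (1,5)→{3,5,7}; (2,2)→{1,2,3}; (5,7)→{5,7}. Safe: 4, 6. Place at column 6.
Row 4: attacked by (1,5)→{2,5}; (2,2)→{2,4}; (3,6)→{5,6,7}; (5,7)→{6,7}. Safe: 1, 3. Place at column 3.
Row 6: attacked by (1,5)→{5}; (2,2)→{2,6}; (3,6)→{3,6}; (4,3)→{1,3,5}; (5,7)→{6,7}. Safe: 4. Place at column 4.
Row 7: attacked by (1,5)→{5}; (2,2)→{2,7}; (3,6)→{2,6}; (4,3)→{3,6}; (5,7)→{5,7}; (6,4)→{3,4,5}. Safe: 1. Place at column 1.
Columns [5, 2, 6, 3, 7, 4, 1], r−c [-4, 0, -3, 1, -2, 2, 6], r+c [6, 4, 9, 7, 12, 10, 8] are all distinct, so no two queens attack.

(1,5) (2,2) (3,6) (4,3) (5,7) (6,4) (7,1)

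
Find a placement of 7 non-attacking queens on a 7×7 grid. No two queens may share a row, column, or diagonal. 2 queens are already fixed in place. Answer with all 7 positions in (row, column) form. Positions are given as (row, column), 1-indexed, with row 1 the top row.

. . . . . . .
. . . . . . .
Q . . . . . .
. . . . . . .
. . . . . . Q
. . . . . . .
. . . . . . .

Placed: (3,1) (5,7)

Row 1: attacked by (3,1)→{1,3}; (5,7)→{3,7}. Safe: 2, 4, 5, 6. Place at column 6.
Row 2: attacked by (1,6)→{5,6,7}; (3,1)→{1,2}; (5,7)→{4,7}. Safe: 3. Place at column 3.
Row 4: attacked by (1,6)→{3,6}; (2,3)→{1,3,5}; (3,1)→{1,2}; (5,7)→{6,7}. Safe: 4. Place at column 4.
Row 6: attacked by (1,6)→{1,6}; (2,3)→{3,7}; (3,1)→{1,4}; (4,4)→{2,4,6}; (5,7)→{6,7}. Safe: 5. Place at column 5.
Row 7: attacked by (1,6)→{6}; (2,3)→{3}; (3,1)→{1,5}; (4,4)→{1,4,7}; (5,7)→{5,7}; (6,5)→{4,5,6}. Safe: 2. Place at column 2.
Columns [6, 3, 1, 4, 7, 5, 2], r−c [-5, -1, 2, 0, -2, 1, 5], r+c [7, 5, 4, 8, 12, 11, 9] are all distinct, so no two queens attack.

(1,6) (2,3) (3,1) (4,4) (5,7) (6,5) (7,2)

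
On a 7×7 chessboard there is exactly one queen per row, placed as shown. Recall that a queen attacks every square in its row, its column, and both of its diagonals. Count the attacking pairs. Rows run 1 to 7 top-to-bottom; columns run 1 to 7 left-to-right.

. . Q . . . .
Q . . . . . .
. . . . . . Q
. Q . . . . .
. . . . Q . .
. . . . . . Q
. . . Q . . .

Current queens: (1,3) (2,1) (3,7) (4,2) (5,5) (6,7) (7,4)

2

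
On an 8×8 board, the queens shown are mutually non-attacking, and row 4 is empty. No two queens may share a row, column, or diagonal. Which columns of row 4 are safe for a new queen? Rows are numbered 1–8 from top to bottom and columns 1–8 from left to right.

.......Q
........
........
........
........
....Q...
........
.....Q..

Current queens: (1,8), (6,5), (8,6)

(1,8) attacks row 4 at column 8 and diagonals 5.
(6,5) attacks row 4 at column 5 and diagonals 3, 7.
(8,6) attacks row 4 at column 6 and diagonals 2.
Attacked columns: {2, 3, 5, 6, 7, 8}. Safe: {1, 4}.

columns 1, 4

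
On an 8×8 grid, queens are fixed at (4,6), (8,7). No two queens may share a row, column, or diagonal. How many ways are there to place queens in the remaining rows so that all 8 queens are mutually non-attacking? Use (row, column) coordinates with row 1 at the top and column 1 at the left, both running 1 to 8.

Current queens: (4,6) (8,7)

Branch on row 1: col 1 → 0; col 2 → 0; col 4 → 1; col 5 → 2; col 8 → 0.
Sum: 0 + 0 + 1 + 2 + 0 = 3.

3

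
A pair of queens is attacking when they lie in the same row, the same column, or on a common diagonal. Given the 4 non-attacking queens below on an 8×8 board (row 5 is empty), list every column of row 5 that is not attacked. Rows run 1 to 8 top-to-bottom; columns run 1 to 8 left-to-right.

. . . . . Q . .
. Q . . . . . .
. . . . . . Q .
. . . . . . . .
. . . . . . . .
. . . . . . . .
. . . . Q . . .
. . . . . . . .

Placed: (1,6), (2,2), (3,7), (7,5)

(1,6) attacks row 5 at column 6 and diagonals 2.
(2,2) attacks row 5 at column 2 and diagonals 5.
(3,7) attacks row 5 at column 7 and diagonals 5.
(7,5) attacks row 5 at column 5 and diagonals 3, 7.
Attacked columns: {2, 3, 5, 6, 7}. Safe: {1, 4, 8}.

columns 1, 4, 8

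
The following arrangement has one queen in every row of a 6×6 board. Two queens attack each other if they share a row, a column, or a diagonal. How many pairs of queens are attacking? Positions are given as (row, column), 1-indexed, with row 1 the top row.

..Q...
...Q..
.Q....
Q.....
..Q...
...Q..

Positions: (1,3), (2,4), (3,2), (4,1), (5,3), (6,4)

Same column: (1,3)–(5,3) (column 3); (2,4)–(6,4) (column 4).
Same diagonal: (1,3)–(2,4) (|1−2| = |3−4| = 1); (3,2)–(4,1) (|3−4| = |2−1| = 1); (5,3)–(6,4) (|5−6| = |3−4| = 1).
Total attacking pairs: 5.

5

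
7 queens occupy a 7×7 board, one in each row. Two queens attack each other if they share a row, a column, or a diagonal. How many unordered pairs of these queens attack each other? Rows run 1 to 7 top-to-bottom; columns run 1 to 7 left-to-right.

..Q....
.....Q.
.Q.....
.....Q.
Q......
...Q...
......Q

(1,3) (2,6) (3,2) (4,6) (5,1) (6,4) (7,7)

Same column: (2,6)–(4,6) (column 6).
Same diagonal: (1,3)–(4,6) (|1−4| = |3−6| = 3); (4,6)–(6,4) (|4−6| = |6−4| = 2).
Total attacking pairs: 3.

3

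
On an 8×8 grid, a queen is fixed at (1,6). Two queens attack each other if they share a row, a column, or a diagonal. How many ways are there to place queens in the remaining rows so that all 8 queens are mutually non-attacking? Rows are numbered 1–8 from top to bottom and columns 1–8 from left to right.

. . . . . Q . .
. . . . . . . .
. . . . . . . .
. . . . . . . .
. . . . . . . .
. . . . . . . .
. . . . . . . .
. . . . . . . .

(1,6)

Branch on row 2: col 1 → 1; col 2 → 2; col 3 → 8; col 4 → 4; col 8 → 1.
Sum: 1 + 2 + 8 + 4 + 1 = 16.

16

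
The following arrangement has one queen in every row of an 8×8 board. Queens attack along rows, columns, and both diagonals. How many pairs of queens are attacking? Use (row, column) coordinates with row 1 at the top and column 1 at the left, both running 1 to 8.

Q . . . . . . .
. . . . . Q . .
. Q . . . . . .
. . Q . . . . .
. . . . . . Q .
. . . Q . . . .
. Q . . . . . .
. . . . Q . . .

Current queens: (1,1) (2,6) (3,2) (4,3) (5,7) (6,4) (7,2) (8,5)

2

Same column: (3,2)–(7,2) (column 2).
Same diagonal: (3,2)–(4,3) (|3−4| = |2−3| = 1).
Total attacking pairs: 2.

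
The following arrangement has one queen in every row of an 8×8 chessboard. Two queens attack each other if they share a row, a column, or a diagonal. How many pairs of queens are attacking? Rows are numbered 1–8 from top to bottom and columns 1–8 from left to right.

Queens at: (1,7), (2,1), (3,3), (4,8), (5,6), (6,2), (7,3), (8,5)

Same column: (3,3)–(7,3) (column 3).
Same diagonal: (1,7)–(6,2) (|1−6| = |7−2| = 5); (6,2)–(7,3) (|6−7| = |2−3| = 1).
Total attacking pairs: 3.

3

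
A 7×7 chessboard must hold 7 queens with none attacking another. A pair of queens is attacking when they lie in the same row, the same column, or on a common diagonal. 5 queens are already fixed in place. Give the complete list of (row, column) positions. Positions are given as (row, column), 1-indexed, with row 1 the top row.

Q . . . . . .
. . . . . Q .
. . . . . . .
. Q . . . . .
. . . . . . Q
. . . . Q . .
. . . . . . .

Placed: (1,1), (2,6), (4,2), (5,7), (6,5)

Row 3: attacked by (1,1)→{1,3}; (2,6)→{5,6,7}; (4,2)→{1,2,3}; (5,7)→{5,7}; (6,5)→{2,5}. Safe: 4. Place at column 4.
Row 7: attacked by (1,1)→{1,7}; (2,6)→{1,6}; (3,4)→{4}; (4,2)→{2,5}; (5,7)→{5,7}; (6,5)→{4,5,6}. Safe: 3. Place at column 3.
Columns [1, 6, 4, 2, 7, 5, 3], r−c [0, -4, -1, 2, -2, 1, 4], r+c [2, 8, 7, 6, 12, 11, 10] are all distinct, so no two queens attack.

(1,1) (2,6) (3,4) (4,2) (5,7) (6,5) (7,3)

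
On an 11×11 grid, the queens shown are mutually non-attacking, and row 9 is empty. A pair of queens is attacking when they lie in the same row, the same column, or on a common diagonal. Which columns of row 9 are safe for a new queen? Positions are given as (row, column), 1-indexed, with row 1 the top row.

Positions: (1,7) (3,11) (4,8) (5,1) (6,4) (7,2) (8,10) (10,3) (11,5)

(1,7) attacks row 9 at column 7.
(3,11) attacks row 9 at column 11 and diagonals 5.
(4,8) attacks row 9 at column 8 and diagonals 3.
(5,1) attacks row 9 at column 1 and diagonals 5.
(6,4) attacks row 9 at column 4 and diagonals 1, 7.
(7,2) attacks row 9 at column 2 and diagonals 4.
(8,10) attacks row 9 at column 10 and diagonals 9, 11.
(10,3) attacks row 9 at column 3 and diagonals 2, 4.
(11,5) attacks row 9 at column 5 and diagonals 3, 7.
Attacked columns: {1, 2, 3, 4, 5, 7, 8, 9, 10, 11}. Safe: {6}.

columns 6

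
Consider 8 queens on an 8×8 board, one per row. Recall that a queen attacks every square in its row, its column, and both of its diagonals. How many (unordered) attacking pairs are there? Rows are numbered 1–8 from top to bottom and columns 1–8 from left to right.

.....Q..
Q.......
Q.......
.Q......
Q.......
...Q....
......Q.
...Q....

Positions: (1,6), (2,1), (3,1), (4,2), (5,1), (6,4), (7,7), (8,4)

9

Same column: (2,1)–(3,1) (column 1); (2,1)–(5,1) (column 1); (3,1)–(5,1) (column 1); (6,4)–(8,4) (column 4).
Same diagonal: (3,1)–(4,2) (|3−4| = |1−2| = 1); (3,1)–(6,4) (|3−6| = |1−4| = 3); (4,2)–(5,1) (|4−5| = |2−1| = 1); (4,2)–(6,4) (|4−6| = |2−4| = 2); (5,1)–(8,4) (|5−8| = |1−4| = 3).
Total attacking pairs: 9.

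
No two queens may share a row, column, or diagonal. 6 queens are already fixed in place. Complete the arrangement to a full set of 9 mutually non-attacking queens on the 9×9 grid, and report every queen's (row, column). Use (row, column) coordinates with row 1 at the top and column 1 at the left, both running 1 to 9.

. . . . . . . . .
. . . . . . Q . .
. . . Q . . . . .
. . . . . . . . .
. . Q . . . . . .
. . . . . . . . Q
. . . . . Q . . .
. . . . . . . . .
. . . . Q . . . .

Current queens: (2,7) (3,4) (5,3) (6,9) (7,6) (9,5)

Row 1: attacked by (2,7)→{6,7,8}; (3,4)→{2,4,6}; (5,3)→{3,7}; (6,9)→{4,9}; (7,6)→{6}; (9,5)→{5}. Safe: 1. Place at column 1.
Row 4: attacked by (1,1)→{1,4}; (2,7)→{5,7,9}; (3,4)→{3,4,5}; (5,3)→{2,3,4}; (6,9)→{7,9}; (7,6)→{3,6,9}; (9,5)→{5}. Safe: 8. Place at column 8.
Row 8: attacked by (1,1)→{1,8}; (2,7)→{1,7}; (3,4)→{4,9}; (4,8)→{4,8}; (5,3)→{3,6}; (6,9)→{7,9}; (7,6)→{5,6,7}; (9,5)→{4,5,6}. Safe: 2. Place at column 2.
Columns [1, 7, 4, 8, 3, 9, 6, 2, 5], r−c [0, -5, -1, -4, 2, -3, 1, 6, 4], r+c [2, 9, 7, 12, 8, 15, 13, 10, 14] are all distinct, so no two queens attack.

(1,1) (2,7) (3,4) (4,8) (5,3) (6,9) (7,6) (8,2) (9,5)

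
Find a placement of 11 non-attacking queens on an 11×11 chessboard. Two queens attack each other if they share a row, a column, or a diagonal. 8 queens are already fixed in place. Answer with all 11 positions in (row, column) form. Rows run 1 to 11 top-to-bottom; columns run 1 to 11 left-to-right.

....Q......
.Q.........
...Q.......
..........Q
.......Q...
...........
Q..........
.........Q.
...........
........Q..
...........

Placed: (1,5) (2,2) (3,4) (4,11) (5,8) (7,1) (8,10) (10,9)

(1,5) (2,2) (3,4) (4,11) (5,8) (6,3) (7,1) (8,10) (9,7) (10,9) (11,6)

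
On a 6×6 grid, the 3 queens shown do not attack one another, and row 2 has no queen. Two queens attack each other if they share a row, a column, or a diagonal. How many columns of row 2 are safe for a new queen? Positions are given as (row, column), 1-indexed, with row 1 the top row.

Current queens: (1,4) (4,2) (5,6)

(1,4) attacks row 2 at column 4 and diagonals 3, 5.
(4,2) attacks row 2 at column 2 and diagonals 4.
(5,6) attacks row 2 at column 6 and diagonals 3.
Attacked columns: {2, 3, 4, 5, 6}. Safe: {1}.

1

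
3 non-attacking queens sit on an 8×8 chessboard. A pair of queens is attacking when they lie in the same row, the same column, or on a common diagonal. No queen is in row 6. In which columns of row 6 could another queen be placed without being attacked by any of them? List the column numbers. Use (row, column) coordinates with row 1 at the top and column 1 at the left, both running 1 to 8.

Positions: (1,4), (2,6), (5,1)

columns 3, 5, 7, 8

(1,4) attacks row 6 at column 4.
(2,6) attacks row 6 at column 6 and diagonals 2.
(5,1) attacks row 6 at column 1 and diagonals 2.
Attacked columns: {1, 2, 4, 6}. Safe: {3, 5, 7, 8}.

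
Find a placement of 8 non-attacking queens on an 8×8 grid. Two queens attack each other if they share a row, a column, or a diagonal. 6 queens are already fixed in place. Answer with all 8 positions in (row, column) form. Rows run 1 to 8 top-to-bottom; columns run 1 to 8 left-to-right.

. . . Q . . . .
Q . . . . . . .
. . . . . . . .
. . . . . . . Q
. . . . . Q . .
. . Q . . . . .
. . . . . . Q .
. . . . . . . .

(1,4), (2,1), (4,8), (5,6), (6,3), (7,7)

(1,4) (2,1) (3,5) (4,8) (5,6) (6,3) (7,7) (8,2)

Row 3: attacked by (1,4)→{2,4,6}; (2,1)→{1,2}; (4,8)→{7,8}; (5,6)→{4,6,8}; (6,3)→{3,6}; (7,7)→{3,7}. Safe: 5. Place at column 5.
Row 8: attacked by (1,4)→{4}; (2,1)→{1,7}; (3,5)→{5}; (4,8)→{4,8}; (5,6)→{3,6}; (6,3)→{1,3,5}; (7,7)→{6,7,8}. Safe: 2. Place at column 2.
Columns [4, 1, 5, 8, 6, 3, 7, 2], r−c [-3, 1, -2, -4, -1, 3, 0, 6], r+c [5, 3, 8, 12, 11, 9, 14, 10] are all distinct, so no two queens attack.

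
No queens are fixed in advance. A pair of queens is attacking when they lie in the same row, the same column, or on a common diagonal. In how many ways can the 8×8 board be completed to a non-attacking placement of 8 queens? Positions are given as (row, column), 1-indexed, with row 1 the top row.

Branch on row 1: col 1 → 4; col 2 → 8; col 3 → 16; col 4 → 18; col 5 → 18; col 6 → 16; col 7 → 8; col 8 → 4.
Sum: 4 + 8 + 16 + 18 + 18 + 16 + 8 + 4 = 92.
(This is the classic 8-queens count.)

92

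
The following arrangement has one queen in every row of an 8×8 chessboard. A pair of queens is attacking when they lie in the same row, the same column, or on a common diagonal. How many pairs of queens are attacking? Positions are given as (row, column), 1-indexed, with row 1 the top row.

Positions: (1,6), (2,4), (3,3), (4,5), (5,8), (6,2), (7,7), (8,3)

3

Same column: (3,3)–(8,3) (column 3).
Same diagonal: (2,4)–(3,3) (|2−3| = |4−3| = 1); (3,3)–(7,7) (|3−7| = |3−7| = 4).
Total attacking pairs: 3.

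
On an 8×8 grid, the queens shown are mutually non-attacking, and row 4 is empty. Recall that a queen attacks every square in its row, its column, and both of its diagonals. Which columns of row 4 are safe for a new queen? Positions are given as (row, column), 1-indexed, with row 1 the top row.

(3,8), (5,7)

(3,8) attacks row 4 at column 8 and diagonals 7.
(5,7) attacks row 4 at column 7 and diagonals 6, 8.
Attacked columns: {6, 7, 8}. Safe: {1, 2, 3, 4, 5}.

columns 1, 2, 3, 4, 5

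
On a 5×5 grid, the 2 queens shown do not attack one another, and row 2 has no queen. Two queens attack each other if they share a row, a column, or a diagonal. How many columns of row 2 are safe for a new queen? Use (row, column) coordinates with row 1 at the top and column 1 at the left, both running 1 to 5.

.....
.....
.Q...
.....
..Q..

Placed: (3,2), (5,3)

(3,2) attacks row 2 at column 2 and diagonals 1, 3.
(5,3) attacks row 2 at column 3.
Attacked columns: {1, 2, 3}. Safe: {4, 5}.

2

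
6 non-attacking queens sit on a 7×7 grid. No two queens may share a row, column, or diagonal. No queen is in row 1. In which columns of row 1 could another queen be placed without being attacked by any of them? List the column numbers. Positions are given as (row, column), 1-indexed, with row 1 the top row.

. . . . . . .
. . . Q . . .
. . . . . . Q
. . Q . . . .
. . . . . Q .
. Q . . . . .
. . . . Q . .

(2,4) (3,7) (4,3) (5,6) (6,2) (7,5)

columns 1

(2,4) attacks row 1 at column 4 and diagonals 3, 5.
(3,7) attacks row 1 at column 7 and diagonals 5.
(4,3) attacks row 1 at column 3 and diagonals 6.
(5,6) attacks row 1 at column 6 and diagonals 2.
(6,2) attacks row 1 at column 2 and diagonals 7.
(7,5) attacks row 1 at column 5.
Attacked columns: {2, 3, 4, 5, 6, 7}. Safe: {1}.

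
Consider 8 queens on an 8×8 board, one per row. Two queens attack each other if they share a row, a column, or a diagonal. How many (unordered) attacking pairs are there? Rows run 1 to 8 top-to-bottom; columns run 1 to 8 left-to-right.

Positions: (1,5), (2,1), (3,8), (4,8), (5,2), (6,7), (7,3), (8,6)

2

Same column: (3,8)–(4,8) (column 8).
Same diagonal: (1,5)–(4,8) (|1−4| = |5−8| = 3).
Total attacking pairs: 2.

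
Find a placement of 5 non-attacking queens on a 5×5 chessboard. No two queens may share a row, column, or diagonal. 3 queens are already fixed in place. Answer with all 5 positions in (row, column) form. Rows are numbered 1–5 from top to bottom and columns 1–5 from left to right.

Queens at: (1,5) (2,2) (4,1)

(1,5) (2,2) (3,4) (4,1) (5,3)

Row 3: attacked by (1,5)→{3,5}; (2,2)→{1,2,3}; (4,1)→{1,2}. Safe: 4. Place at column 4.
Row 5: attacked by (1,5)→{1,5}; (2,2)→{2,5}; (3,4)→{2,4}; (4,1)→{1,2}. Safe: 3. Place at column 3.
Columns [5, 2, 4, 1, 3], r−c [-4, 0, -1, 3, 2], r+c [6, 4, 7, 5, 8] are all distinct, so no two queens attack.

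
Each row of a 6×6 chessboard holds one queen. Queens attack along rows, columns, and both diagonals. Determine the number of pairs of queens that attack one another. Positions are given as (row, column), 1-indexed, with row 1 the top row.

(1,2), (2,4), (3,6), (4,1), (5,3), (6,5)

All columns are distinct and no two queens satisfy |Δrow| = |Δcol|, so no pair attacks.

0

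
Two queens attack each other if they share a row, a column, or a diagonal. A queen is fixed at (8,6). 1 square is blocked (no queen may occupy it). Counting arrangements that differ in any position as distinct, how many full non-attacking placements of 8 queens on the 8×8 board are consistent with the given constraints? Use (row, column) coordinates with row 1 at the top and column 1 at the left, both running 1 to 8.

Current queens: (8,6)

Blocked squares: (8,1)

16

Branch on row 1: col 1 → 0; col 2 → 0; col 3 → 5; col 4 → 4; col 5 → 3; col 7 → 2; col 8 → 2.
Sum: 0 + 0 + 5 + 4 + 3 + 2 + 2 = 16.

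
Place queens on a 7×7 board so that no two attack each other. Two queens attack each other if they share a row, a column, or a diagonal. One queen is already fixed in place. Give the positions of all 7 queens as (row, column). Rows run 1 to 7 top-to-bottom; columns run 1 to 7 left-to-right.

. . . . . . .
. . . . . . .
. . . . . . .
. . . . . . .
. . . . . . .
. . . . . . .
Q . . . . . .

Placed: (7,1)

(1,3) (2,5) (3,7) (4,2) (5,4) (6,6) (7,1)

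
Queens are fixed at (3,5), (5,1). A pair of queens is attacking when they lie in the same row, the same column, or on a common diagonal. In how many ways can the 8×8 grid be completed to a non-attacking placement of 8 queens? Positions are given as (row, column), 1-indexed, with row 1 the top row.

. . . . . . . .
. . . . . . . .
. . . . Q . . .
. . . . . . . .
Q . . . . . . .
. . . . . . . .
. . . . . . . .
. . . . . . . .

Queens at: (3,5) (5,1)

6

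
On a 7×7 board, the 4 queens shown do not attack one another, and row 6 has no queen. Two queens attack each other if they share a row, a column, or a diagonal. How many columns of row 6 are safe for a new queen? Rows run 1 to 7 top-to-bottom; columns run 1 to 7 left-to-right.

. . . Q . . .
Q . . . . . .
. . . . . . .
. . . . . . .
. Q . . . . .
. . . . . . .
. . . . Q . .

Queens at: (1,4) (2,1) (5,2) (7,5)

1

(1,4) attacks row 6 at column 4.
(2,1) attacks row 6 at column 1 and diagonals 5.
(5,2) attacks row 6 at column 2 and diagonals 1, 3.
(7,5) attacks row 6 at column 5 and diagonals 4, 6.
Attacked columns: {1, 2, 3, 4, 5, 6}. Safe: {7}.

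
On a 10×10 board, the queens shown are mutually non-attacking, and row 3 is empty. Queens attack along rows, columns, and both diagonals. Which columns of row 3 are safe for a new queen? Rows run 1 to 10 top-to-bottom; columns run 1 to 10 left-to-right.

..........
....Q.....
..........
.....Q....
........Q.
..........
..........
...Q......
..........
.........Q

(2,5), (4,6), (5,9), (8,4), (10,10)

columns 1, 2, 8

(2,5) attacks row 3 at column 5 and diagonals 4, 6.
(4,6) attacks row 3 at column 6 and diagonals 5, 7.
(5,9) attacks row 3 at column 9 and diagonals 7.
(8,4) attacks row 3 at column 4 and diagonals 9.
(10,10) attacks row 3 at column 10 and diagonals 3.
Attacked columns: {3, 4, 5, 6, 7, 9, 10}. Safe: {1, 2, 8}.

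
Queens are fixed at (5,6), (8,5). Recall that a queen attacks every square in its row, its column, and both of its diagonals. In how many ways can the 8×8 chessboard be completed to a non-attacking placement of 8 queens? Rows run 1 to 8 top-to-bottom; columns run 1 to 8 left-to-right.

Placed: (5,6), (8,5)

Branch on row 1: col 1 → 0; col 3 → 1; col 4 → 2; col 7 → 2; col 8 → 1.
Sum: 0 + 1 + 2 + 2 + 1 = 6.

6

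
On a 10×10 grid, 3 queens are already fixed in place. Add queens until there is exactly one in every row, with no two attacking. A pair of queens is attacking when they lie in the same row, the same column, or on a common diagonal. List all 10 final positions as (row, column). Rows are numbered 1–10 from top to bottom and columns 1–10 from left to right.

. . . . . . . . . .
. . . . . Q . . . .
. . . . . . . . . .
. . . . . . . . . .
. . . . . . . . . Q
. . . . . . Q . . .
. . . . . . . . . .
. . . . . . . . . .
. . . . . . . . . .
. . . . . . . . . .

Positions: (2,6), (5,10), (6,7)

Row 1: attacked by (2,6)→{5,6,7}; (5,10)→{6,10}; (6,7)→{2,7}. Safe: 1, 3, 4, 8, 9. Place at column 9.
Row 3: attacked by (1,9)→{7,9}; (2,6)→{5,6,7}; (5,10)→{8,10}; (6,7)→{4,7,10}. Safe: 1, 2, 3. Place at column 1.
Row 4: attacked by (1,9)→{6,9}; (2,6)→{4,6,8}; (3,1)→{1,2}; (5,10)→{9,10}; (6,7)→{5,7,9}. Safe: 3. Place at column 3.
Row 7: attacked by (1,9)→{3,9}; (2,6)→{1,6}; (3,1)→{1,5}; (4,3)→{3,6}; (5,10)→{8,10}; (6,7)→{6,7,8}. Safe: 2, 4. Place at column 4.
Row 8: attacked by (1,9)→{2,9}; (2,6)→{6}; (3,1)→{1,6}; (4,3)→{3,7}; (5,10)→{7,10}; (6,7)→{5,7,9}; (7,4)→{3,4,5}. Safe: 8. Place at column 8.
Row 9: attacked by (1,9)→{1,9}; (2,6)→{6}; (3,1)→{1,7}; (4,3)→{3,8}; (5,10)→{6,10}; (6,7)→{4,7,10}; (7,4)→{2,4,6}; (8,8)→{7,8,9}. Safe: 5. Place at column 5.
Row 10: attacked by (1,9)→{9}; (2,6)→{6}; (3,1)→{1,8}; (4,3)→{3,9}; (5,10)→{5,10}; (6,7)→{3,7}; (7,4)→{1,4,7}; (8,8)→{6,8,10}; (9,5)→{4,5,6}. Safe: 2. Place at column 2.
Columns [9, 6, 1, 3, 10, 7, 4, 8, 5, 2], r−c [-8, -4, 2, 1, -5, -1, 3, 0, 4, 8], r+c [10, 8, 4, 7, 15, 13, 11, 16, 14, 12] are all distinct, so no two queens attack.

(1,9) (2,6) (3,1) (4,3) (5,10) (6,7) (7,4) (8,8) (9,5) (10,2)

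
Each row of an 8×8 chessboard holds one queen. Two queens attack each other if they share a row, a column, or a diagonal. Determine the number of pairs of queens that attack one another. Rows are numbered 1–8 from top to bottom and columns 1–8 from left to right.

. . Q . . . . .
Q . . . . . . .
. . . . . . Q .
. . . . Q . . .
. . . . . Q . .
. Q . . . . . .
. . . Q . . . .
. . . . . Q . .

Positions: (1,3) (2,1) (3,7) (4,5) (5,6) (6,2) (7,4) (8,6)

3

Same column: (5,6)–(8,6) (column 6).
Same diagonal: (4,5)–(5,6) (|4−5| = |5−6| = 1); (5,6)–(7,4) (|5−7| = |6−4| = 2).
Total attacking pairs: 3.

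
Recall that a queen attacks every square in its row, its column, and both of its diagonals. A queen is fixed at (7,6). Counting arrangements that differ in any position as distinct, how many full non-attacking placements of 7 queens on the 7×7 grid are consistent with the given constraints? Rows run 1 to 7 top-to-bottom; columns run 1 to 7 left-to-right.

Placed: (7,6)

Branch on row 1: col 1 → 1; col 2 → 4; col 3 → 1; col 4 → 1; col 5 → 0; col 7 → 0.
Sum: 1 + 4 + 1 + 1 + 0 + 0 = 7.

7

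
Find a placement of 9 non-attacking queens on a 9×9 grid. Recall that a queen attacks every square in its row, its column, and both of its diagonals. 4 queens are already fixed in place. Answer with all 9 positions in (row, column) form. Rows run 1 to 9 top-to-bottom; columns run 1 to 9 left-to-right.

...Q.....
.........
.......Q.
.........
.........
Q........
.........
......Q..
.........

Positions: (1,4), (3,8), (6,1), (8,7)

Row 2: attacked by (1,4)→{3,4,5}; (3,8)→{7,8,9}; (6,1)→{1,5}; (8,7)→{1,7}. Safe: 2, 6. Place at column 6.
Row 4: attacked by (1,4)→{1,4,7}; (2,6)→{4,6,8}; (3,8)→{7,8,9}; (6,1)→{1,3}; (8,7)→{3,7}. Safe: 2, 5. Place at column 2.
Row 5: attacked by (1,4)→{4,8}; (2,6)→{3,6,9}; (3,8)→{6,8}; (4,2)→{1,2,3}; (6,1)→{1,2}; (8,7)→{4,7}. Safe: 5. Place at column 5.
Row 7: attacked by (1,4)→{4}; (2,6)→{1,6}; (3,8)→{4,8}; (4,2)→{2,5}; (5,5)→{3,5,7}; (6,1)→{1,2}; (8,7)→{6,7,8}. Safe: 9. Place at column 9.
Row 9: attacked by (1,4)→{4}; (2,6)→{6}; (3,8)→{2,8}; (4,2)→{2,7}; (5,5)→{1,5,9}; (6,1)→{1,4}; (7,9)→{7,9}; (8,7)→{6,7,8}. Safe: 3. Place at column 3.
Columns [4, 6, 8, 2, 5, 1, 9, 7, 3], r−c [-3, -4, -5, 2, 0, 5, -2, 1, 6], r+c [5, 8, 11, 6, 10, 7, 16, 15, 12] are all distinct, so no two queens attack.

(1,4) (2,6) (3,8) (4,2) (5,5) (6,1) (7,9) (8,7) (9,3)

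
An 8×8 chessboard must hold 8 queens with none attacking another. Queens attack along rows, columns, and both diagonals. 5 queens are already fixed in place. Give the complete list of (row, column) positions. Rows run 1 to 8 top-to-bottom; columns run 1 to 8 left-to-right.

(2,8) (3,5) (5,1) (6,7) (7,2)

Row 1: attacked by (2,8)→{7,8}; (3,5)→{3,5,7}; (5,1)→{1,5}; (6,7)→{2,7}; (7,2)→{2,8}. Safe: 4, 6. Place at column 4.
Row 4: attacked by (1,4)→{1,4,7}; (2,8)→{6,8}; (3,5)→{4,5,6}; (5,1)→{1,2}; (6,7)→{5,7}; (7,2)→{2,5}. Safe: 3. Place at column 3.
Row 8: attacked by (1,4)→{4}; (2,8)→{2,8}; (3,5)→{5}; (4,3)→{3,7}; (5,1)→{1,4}; (6,7)→{5,7}; (7,2)→{1,2,3}. Safe: 6. Place at column 6.
Columns [4, 8, 5, 3, 1, 7, 2, 6], r−c [-3, -6, -2, 1, 4, -1, 5, 2], r+c [5, 10, 8, 7, 6, 13, 9, 14] are all distinct, so no two queens attack.

(1,4) (2,8) (3,5) (4,3) (5,1) (6,7) (7,2) (8,6)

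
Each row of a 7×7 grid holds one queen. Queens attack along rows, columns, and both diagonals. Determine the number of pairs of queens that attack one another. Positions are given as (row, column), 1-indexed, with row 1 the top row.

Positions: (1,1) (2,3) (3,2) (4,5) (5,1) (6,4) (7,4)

Same column: (1,1)–(5,1) (column 1); (6,4)–(7,4) (column 4).
Same diagonal: (2,3)–(3,2) (|2−3| = |3−2| = 1); (2,3)–(4,5) (|2−4| = |3−5| = 2).
Total attacking pairs: 4.

4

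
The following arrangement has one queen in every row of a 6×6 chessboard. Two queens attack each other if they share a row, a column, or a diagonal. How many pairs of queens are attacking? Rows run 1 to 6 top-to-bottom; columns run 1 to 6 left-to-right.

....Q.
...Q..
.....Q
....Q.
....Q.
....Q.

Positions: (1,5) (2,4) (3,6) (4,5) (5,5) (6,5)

8

Same column: (1,5)–(4,5) (column 5); (1,5)–(5,5) (column 5); (1,5)–(6,5) (column 5); (4,5)–(5,5) (column 5); (4,5)–(6,5) (column 5); (5,5)–(6,5) (column 5).
Same diagonal: (1,5)–(2,4) (|1−2| = |5−4| = 1); (3,6)–(4,5) (|3−4| = |6−5| = 1).
Total attacking pairs: 8.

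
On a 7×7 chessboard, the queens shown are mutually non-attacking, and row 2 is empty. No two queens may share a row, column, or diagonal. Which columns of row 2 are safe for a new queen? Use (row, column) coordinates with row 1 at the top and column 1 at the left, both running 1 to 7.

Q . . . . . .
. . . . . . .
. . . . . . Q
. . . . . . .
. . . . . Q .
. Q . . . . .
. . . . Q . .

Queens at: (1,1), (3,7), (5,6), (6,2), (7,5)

columns 4

(1,1) attacks row 2 at column 1 and diagonals 2.
(3,7) attacks row 2 at column 7 and diagonals 6.
(5,6) attacks row 2 at column 6 and diagonals 3.
(6,2) attacks row 2 at column 2 and diagonals 6.
(7,5) attacks row 2 at column 5.
Attacked columns: {1, 2, 3, 5, 6, 7}. Safe: {4}.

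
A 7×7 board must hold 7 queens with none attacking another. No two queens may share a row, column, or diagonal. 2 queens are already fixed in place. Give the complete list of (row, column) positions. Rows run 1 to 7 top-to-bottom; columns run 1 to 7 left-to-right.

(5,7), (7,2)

Row 1: attacked by (5,7)→{3,7}; (7,2)→{2}. Safe: 1, 4, 5, 6. Place at column 6.
Row 2: attacked by (1,6)→{5,6,7}; (5,7)→{4,7}; (7,2)→{2,7}. Safe: 1, 3. Place at column 3.
Row 3: attacked by (1,6)→{4,6}; (2,3)→{2,3,4}; (5,7)→{5,7}; (7,2)→{2,6}. Safe: 1. Place at column 1.
Row 4: attacked by (1,6)→{3,6}; (2,3)→{1,3,5}; (3,1)→{1,2}; (5,7)→{6,7}; (7,2)→{2,5}. Safe: 4. Place at column 4.
Row 6: attacked by (1,6)→{1,6}; (2,3)→{3,7}; (3,1)→{1,4}; (4,4)→{2,4,6}; (5,7)→{6,7}; (7,2)→{1,2,3}. Safe: 5. Place at column 5.
Columns [6, 3, 1, 4, 7, 5, 2], r−c [-5, -1, 2, 0, -2, 1, 5], r+c [7, 5, 4, 8, 12, 11, 9] are all distinct, so no two queens attack.

(1,6) (2,3) (3,1) (4,4) (5,7) (6,5) (7,2)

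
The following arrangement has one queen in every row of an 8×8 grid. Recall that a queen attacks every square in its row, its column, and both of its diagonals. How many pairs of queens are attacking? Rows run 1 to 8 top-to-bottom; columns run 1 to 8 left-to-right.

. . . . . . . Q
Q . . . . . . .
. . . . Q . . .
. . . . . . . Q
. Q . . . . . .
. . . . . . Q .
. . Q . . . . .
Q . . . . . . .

3

Same column: (1,8)–(4,8) (column 8); (2,1)–(8,1) (column 1).
Same diagonal: (1,8)–(8,1) (|1−8| = |8−1| = 7).
Total attacking pairs: 3.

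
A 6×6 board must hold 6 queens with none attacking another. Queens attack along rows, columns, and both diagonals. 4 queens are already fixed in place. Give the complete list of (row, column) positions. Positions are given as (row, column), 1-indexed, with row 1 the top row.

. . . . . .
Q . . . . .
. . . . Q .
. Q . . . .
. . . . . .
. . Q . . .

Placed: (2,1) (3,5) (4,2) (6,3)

Row 1: attacked by (2,1)→{1,2}; (3,5)→{3,5}; (4,2)→{2,5}; (6,3)→{3}. Safe: 4, 6. Place at column 4.
Row 5: attacked by (1,4)→{4}; (2,1)→{1,4}; (3,5)→{3,5}; (4,2)→{1,2,3}; (6,3)→{2,3,4}. Safe: 6. Place at column 6.
Columns [4, 1, 5, 2, 6, 3], r−c [-3, 1, -2, 2, -1, 3], r+c [5, 3, 8, 6, 11, 9] are all distinct, so no two queens attack.

(1,4) (2,1) (3,5) (4,2) (5,6) (6,3)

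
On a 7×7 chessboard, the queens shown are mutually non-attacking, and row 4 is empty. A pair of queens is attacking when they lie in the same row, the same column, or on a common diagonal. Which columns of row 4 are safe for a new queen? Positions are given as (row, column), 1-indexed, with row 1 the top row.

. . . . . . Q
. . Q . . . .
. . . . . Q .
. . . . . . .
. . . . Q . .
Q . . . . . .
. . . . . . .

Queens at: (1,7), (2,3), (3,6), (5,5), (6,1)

(1,7) attacks row 4 at column 7 and diagonals 4.
(2,3) attacks row 4 at column 3 and diagonals 1, 5.
(3,6) attacks row 4 at column 6 and diagonals 5, 7.
(5,5) attacks row 4 at column 5 and diagonals 4, 6.
(6,1) attacks row 4 at column 1 and diagonals 3.
Attacked columns: {1, 3, 4, 5, 6, 7}. Safe: {2}.

columns 2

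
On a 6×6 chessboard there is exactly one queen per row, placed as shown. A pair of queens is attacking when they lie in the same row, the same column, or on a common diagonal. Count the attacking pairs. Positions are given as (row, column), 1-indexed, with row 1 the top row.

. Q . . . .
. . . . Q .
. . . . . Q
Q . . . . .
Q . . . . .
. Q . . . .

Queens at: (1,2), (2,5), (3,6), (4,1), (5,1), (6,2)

Same column: (1,2)–(6,2) (column 2); (4,1)–(5,1) (column 1).
Same diagonal: (2,5)–(3,6) (|2−3| = |5−6| = 1); (5,1)–(6,2) (|5−6| = |1−2| = 1).
Total attacking pairs: 4.

4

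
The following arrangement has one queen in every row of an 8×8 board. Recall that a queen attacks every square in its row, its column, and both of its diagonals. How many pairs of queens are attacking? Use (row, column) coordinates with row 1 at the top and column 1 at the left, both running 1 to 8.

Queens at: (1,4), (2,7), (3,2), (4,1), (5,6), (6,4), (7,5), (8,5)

7

Same column: (1,4)–(6,4) (column 4); (7,5)–(8,5) (column 5).
Same diagonal: (1,4)–(3,2) (|1−3| = |4−2| = 2); (1,4)–(4,1) (|1−4| = |4−1| = 3); (3,2)–(4,1) (|3−4| = |2−1| = 1); (4,1)–(8,5) (|4−8| = |1−5| = 4); (6,4)–(7,5) (|6−7| = |4−5| = 1).
Total attacking pairs: 7.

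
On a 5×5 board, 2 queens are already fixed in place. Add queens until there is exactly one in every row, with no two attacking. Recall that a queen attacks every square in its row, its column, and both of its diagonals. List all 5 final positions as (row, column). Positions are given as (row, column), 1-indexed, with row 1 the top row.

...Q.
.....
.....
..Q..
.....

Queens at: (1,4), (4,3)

(1,4) (2,2) (3,5) (4,3) (5,1)

Row 2: attacked by (1,4)→{3,4,5}; (4,3)→{1,3,5}. Safe: 2. Place at column 2.
Row 3: attacked by (1,4)→{2,4}; (2,2)→{1,2,3}; (4,3)→{2,3,4}. Safe: 5. Place at column 5.
Row 5: attacked by (1,4)→{4}; (2,2)→{2,5}; (3,5)→{3,5}; (4,3)→{2,3,4}. Safe: 1. Place at column 1.
Columns [4, 2, 5, 3, 1], r−c [-3, 0, -2, 1, 4], r+c [5, 4, 8, 7, 6] are all distinct, so no two queens attack.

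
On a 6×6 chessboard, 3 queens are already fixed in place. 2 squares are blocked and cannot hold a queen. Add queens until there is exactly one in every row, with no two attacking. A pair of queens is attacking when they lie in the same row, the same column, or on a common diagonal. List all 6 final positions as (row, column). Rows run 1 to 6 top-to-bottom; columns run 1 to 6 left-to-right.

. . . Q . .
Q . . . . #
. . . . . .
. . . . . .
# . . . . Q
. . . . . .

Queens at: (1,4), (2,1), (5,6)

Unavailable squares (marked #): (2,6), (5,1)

Row 3: attacked by (1,4)→{2,4,6}; (2,1)→{1,2}; (5,6)→{4,6}. Safe: 3, 5. Place at column 5.
Row 4: attacked by (1,4)→{1,4}; (2,1)→{1,3}; (3,5)→{4,5,6}; (5,6)→{5,6}. Safe: 2. Place at column 2.
Row 6: attacked by (1,4)→{4}; (2,1)→{1,5}; (3,5)→{2,5}; (4,2)→{2,4}; (5,6)→{5,6}. Safe: 3. Place at column 3.
Columns [4, 1, 5, 2, 6, 3], r−c [-3, 1, -2, 2, -1, 3], r+c [5, 3, 8, 6, 11, 9] are all distinct, so no two queens attack.

(1,4) (2,1) (3,5) (4,2) (5,6) (6,3)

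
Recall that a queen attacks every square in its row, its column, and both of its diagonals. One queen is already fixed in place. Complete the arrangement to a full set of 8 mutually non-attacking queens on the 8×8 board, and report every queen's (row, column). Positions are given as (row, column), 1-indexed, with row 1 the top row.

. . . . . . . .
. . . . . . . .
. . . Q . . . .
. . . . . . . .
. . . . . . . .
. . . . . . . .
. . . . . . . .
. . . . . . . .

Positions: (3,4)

(1,8) (2,2) (3,4) (4,1) (5,7) (6,5) (7,3) (8,6)

Row 1: attacked by (3,4)→{2,4,6}. Safe: 1, 3, 5, 7, 8. Place at column 8.
Row 2: attacked by (1,8)→{7,8}; (3,4)→{3,4,5}. Safe: 1, 2, 6. Place at column 2.
Row 4: attacked by (1,8)→{5,8}; (2,2)→{2,4}; (3,4)→{3,4,5}. Safe: 1, 6, 7. Place at column 1.
Row 5: attacked by (1,8)→{4,8}; (2,2)→{2,5}; (3,4)→{2,4,6}; (4,1)→{1,2}. Safe: 3, 7. Place at column 7.
Row 6: attacked by (1,8)→{3,8}; (2,2)→{2,6}; (3,4)→{1,4,7}; (4,1)→{1,3}; (5,7)→{6,7,8}. Safe: 5. Place at column 5.
Row 7: attacked by (1,8)→{2,8}; (2,2)→{2,7}; (3,4)→{4,8}; (4,1)→{1,4}; (5,7)→{5,7}; (6,5)→{4,5,6}. Safe: 3. Place at column 3.
Row 8: attacked by (1,8)→{1,8}; (2,2)→{2,8}; (3,4)→{4}; (4,1)→{1,5}; (5,7)→{4,7}; (6,5)→{3,5,7}; (7,3)→{2,3,4}. Safe: 6. Place at column 6.
Columns [8, 2, 4, 1, 7, 5, 3, 6], r−c [-7, 0, -1, 3, -2, 1, 4, 2], r+c [9, 4, 7, 5, 12, 11, 10, 14] are all distinct, so no two queens attack.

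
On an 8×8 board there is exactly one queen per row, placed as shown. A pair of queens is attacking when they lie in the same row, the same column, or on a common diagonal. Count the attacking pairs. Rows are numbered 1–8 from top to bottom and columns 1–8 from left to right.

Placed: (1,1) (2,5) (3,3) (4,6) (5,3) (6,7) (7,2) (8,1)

Same column: (1,1)–(8,1) (column 1); (3,3)–(5,3) (column 3).
Same diagonal: (1,1)–(3,3) (|1−3| = |1−3| = 2); (7,2)–(8,1) (|7−8| = |2−1| = 1).
Total attacking pairs: 4.

4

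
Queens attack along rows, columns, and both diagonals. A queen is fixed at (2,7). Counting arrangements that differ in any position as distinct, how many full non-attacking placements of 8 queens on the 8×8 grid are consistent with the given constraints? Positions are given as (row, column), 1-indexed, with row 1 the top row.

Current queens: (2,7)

16

Branch on row 1: col 1 → 2; col 2 → 2; col 3 → 2; col 4 → 4; col 5 → 6.
Sum: 2 + 2 + 2 + 4 + 6 = 16.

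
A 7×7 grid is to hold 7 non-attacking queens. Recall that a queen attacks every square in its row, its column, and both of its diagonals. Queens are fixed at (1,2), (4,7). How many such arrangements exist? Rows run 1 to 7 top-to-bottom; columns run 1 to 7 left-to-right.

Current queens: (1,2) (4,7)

2

Branch on row 2: col 4 → 1; col 6 → 1.
Sum: 1 + 1 = 2.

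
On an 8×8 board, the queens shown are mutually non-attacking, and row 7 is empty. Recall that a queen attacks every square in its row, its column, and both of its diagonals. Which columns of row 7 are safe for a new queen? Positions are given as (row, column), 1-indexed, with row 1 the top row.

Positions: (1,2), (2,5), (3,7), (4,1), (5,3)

(1,2) attacks row 7 at column 2 and diagonals 8.
(2,5) attacks row 7 at column 5.
(3,7) attacks row 7 at column 7 and diagonals 3.
(4,1) attacks row 7 at column 1 and diagonals 4.
(5,3) attacks row 7 at column 3 and diagonals 1, 5.
Attacked columns: {1, 2, 3, 4, 5, 7, 8}. Safe: {6}.

columns 6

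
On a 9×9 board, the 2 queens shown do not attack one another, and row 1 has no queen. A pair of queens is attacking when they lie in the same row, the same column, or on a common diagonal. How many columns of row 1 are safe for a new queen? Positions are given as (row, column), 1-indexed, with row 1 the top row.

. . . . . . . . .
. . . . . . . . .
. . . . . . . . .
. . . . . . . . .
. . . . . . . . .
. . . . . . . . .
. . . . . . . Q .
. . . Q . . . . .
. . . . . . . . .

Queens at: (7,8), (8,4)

6

(7,8) attacks row 1 at column 8 and diagonals 2.
(8,4) attacks row 1 at column 4.
Attacked columns: {2, 4, 8}. Safe: {1, 3, 5, 6, 7, 9}.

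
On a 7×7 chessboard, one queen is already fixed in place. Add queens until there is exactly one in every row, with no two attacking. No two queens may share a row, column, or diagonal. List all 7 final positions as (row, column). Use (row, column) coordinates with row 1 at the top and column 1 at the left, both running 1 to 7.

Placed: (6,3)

(1,2) (2,5) (3,7) (4,4) (5,1) (6,3) (7,6)

Row 1: attacked by (6,3)→{3}. Safe: 1, 2, 4, 5, 6, 7. Place at column 2.
Row 2: attacked by (1,2)→{1,2,3}; (6,3)→{3,7}. Safe: 4, 5, 6. Place at column 5.
Row 3: attacked by (1,2)→{2,4}; (2,5)→{4,5,6}; (6,3)→{3,6}. Safe: 1, 7. Place at column 7.
Row 4: attacked by (1,2)→{2,5}; (2,5)→{3,5,7}; (3,7)→{6,7}; (6,3)→{1,3,5}. Safe: 4. Place at column 4.
Row 5: attacked by (1,2)→{2,6}; (2,5)→{2,5}; (3,7)→{5,7}; (4,4)→{3,4,5}; (6,3)→{2,3,4}. Safe: 1. Place at column 1.
Row 7: attacked by (1,2)→{2}; (2,5)→{5}; (3,7)→{3,7}; (4,4)→{1,4,7}; (5,1)→{1,3}; (6,3)→{2,3,4}. Safe: 6. Place at column 6.
Columns [2, 5, 7, 4, 1, 3, 6], r−c [-1, -3, -4, 0, 4, 3, 1], r+c [3, 7, 10, 8, 6, 9, 13] are all distinct, so no two queens attack.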